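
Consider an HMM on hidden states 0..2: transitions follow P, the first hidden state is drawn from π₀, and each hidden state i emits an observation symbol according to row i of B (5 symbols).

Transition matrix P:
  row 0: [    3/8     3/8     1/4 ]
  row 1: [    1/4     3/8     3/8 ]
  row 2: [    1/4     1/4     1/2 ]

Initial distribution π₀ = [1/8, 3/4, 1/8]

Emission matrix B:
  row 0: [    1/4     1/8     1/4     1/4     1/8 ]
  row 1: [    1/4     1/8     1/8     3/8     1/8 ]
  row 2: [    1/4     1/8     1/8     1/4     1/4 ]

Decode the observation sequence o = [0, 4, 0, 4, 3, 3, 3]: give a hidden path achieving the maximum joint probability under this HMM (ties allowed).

path = [1, 2, 2, 2, 2, 2, 2]

t=0: δ = [3.125e-02, 1.875e-01, 3.125e-02]  (obs o_0=0)
t=1: δ = [5.859e-03, 8.789e-03, 1.758e-02]  ψ = [1, 1, 1]  (obs o_1=4)
t=2: δ = [1.099e-03, 1.099e-03, 2.197e-03]  ψ = [2, 2, 2]  (obs o_2=0)
t=3: δ = [6.866e-05, 6.866e-05, 2.747e-04]  ψ = [2, 2, 2]  (obs o_3=4)
t=4: δ = [1.717e-05, 2.575e-05, 3.433e-05]  ψ = [2, 2, 2]  (obs o_4=3)
t=5: δ = [2.146e-06, 3.621e-06, 4.292e-06]  ψ = [2, 1, 2]  (obs o_5=3)
t=6: δ = [2.682e-07, 5.092e-07, 5.364e-07]  ψ = [2, 1, 2]  (obs o_6=3)
backtrack: best end state = 2; path = [1, 2, 2, 2, 2, 2, 2]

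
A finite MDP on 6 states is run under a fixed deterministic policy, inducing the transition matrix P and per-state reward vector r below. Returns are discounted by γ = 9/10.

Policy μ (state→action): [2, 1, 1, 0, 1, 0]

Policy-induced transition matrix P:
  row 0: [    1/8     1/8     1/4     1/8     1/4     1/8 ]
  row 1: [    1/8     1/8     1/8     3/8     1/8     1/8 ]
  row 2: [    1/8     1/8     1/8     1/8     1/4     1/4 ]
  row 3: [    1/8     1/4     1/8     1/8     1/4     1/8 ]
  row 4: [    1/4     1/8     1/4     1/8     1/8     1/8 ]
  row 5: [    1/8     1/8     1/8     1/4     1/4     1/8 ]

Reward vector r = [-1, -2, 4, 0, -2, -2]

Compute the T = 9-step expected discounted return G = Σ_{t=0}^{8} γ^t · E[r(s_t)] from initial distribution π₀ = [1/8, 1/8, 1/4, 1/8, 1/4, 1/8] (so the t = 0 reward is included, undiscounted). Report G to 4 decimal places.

G = -2.5385

t=0: π = [0.1250, 0.1250, 0.2500, 0.1250, 0.2500, 0.1250], E[r] = -0.1250, γ^t·E[r] = -0.125000, running G = -0.125000
t=1: π = [0.1563, 0.1406, 0.1719, 0.1719, 0.2031, 0.1563], E[r] = -0.4688, γ^t·E[r] = -0.421875, running G = -0.546875
t=2: π = [0.1504, 0.1465, 0.1699, 0.1797, 0.2070, 0.1465], E[r] = -0.4707, γ^t·E[r] = -0.381270, running G = -0.928145
t=3: π = [0.1509, 0.1475, 0.1697, 0.1799, 0.2058, 0.1462], E[r] = -0.4712, γ^t·E[r] = -0.343499, running G = -1.271643
t=4: π = [0.1507, 0.1475, 0.1696, 0.1801, 0.2058, 0.1462], E[r] = -0.4715, γ^t·E[r] = -0.309329, running G = -1.580972
t=5: π = [0.1507, 0.1475, 0.1696, 0.1801, 0.2058, 0.1462], E[r] = -0.4715, γ^t·E[r] = -0.278443, running G = -1.859415
t=6: π = [0.1507, 0.1475, 0.1696, 0.1802, 0.2058, 0.1462], E[r] = -0.4715, γ^t·E[r] = -0.250595, running G = -2.110011
t=7: π = [0.1507, 0.1475, 0.1696, 0.1802, 0.2058, 0.1462], E[r] = -0.4715, γ^t·E[r] = -0.225537, running G = -2.335548
t=8: π = [0.1507, 0.1475, 0.1696, 0.1802, 0.2058, 0.1462], E[r] = -0.4715, γ^t·E[r] = -0.202983, running G = -2.538531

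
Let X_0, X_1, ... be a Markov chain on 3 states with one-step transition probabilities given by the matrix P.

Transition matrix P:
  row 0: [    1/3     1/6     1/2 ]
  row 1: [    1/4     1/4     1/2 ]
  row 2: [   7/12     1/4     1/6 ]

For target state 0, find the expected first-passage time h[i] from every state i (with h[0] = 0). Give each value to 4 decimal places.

First-step conditioning: h[0] = 0; for i ≠ 0, h[i] = 1 + Σ_k P[i][k]·h[k].
  h[1] = 1 + 1/4·h[1] + 1/2·h[2]
  h[2] = 1 + 1/4·h[1] + 1/6·h[2]
Solving the 2×2 linear system over states ≠ 0 gives exactly h = [0, 8/3, 2] (h[0] = 0 is the target).

h = [0.0000, 2.6667, 2.0000]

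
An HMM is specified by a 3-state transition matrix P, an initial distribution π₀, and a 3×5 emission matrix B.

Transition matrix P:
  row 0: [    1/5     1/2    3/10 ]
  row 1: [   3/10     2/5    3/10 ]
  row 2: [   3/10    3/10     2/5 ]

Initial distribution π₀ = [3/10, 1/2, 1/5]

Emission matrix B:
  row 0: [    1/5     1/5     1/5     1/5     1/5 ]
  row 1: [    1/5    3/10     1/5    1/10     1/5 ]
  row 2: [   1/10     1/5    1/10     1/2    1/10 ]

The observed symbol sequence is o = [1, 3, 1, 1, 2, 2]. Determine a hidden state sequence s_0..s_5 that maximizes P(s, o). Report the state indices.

path = [1, 2, 1, 1, 1, 1]

t=0: δ = [6.000e-02, 1.500e-01, 4.000e-02]  (obs o_0=1)
t=1: δ = [9.000e-03, 6.000e-03, 2.250e-02]  ψ = [1, 1, 1]  (obs o_1=3)
t=2: δ = [1.350e-03, 2.025e-03, 1.800e-03]  ψ = [2, 2, 2]  (obs o_2=1)
t=3: δ = [1.215e-04, 2.430e-04, 1.440e-04]  ψ = [1, 1, 2]  (obs o_3=1)
t=4: δ = [1.458e-05, 1.944e-05, 7.290e-06]  ψ = [1, 1, 1]  (obs o_4=2)
t=5: δ = [1.166e-06, 1.555e-06, 5.832e-07]  ψ = [1, 1, 1]  (obs o_5=2)
backtrack: best end state = 1; path = [1, 2, 1, 1, 1, 1]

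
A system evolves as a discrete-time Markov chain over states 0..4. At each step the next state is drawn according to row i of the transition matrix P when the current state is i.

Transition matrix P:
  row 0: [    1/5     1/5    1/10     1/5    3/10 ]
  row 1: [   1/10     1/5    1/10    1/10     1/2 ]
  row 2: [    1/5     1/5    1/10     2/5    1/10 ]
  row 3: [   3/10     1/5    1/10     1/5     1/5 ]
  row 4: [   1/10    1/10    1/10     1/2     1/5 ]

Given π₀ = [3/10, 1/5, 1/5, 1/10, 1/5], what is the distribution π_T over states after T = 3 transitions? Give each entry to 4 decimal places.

π = [0.1849, 0.1739, 0.1000, 0.2810, 0.2602]

t=0: π = [0.3000, 0.2000, 0.2000, 0.1000, 0.2000]
t=1: π = [0.1700, 0.1800, 0.1000, 0.2800, 0.2700]
t=2: π = [0.1830, 0.1730, 0.1000, 0.2830, 0.2610]
t=3: π = [0.1849, 0.1739, 0.1000, 0.2810, 0.2602]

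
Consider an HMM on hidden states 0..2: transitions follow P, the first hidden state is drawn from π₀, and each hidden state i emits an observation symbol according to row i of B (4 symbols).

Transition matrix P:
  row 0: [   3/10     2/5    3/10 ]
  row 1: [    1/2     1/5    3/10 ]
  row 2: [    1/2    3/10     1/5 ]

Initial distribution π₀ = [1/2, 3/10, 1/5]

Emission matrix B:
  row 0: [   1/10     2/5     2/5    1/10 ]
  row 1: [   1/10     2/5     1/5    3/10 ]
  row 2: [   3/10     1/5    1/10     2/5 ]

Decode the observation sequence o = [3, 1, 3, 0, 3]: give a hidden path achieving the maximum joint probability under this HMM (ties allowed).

t=0: δ = [5.000e-02, 9.000e-02, 8.000e-02]  (obs o_0=3)
t=1: δ = [1.800e-02, 9.600e-03, 5.400e-03]  ψ = [1, 2, 1]  (obs o_1=1)
t=2: δ = [5.400e-04, 2.160e-03, 2.160e-03]  ψ = [0, 0, 0]  (obs o_2=3)
t=3: δ = [1.080e-04, 6.480e-05, 1.944e-04]  ψ = [1, 2, 1]  (obs o_3=0)
t=4: δ = [9.720e-06, 1.750e-05, 1.555e-05]  ψ = [2, 2, 2]  (obs o_4=3)
backtrack: best end state = 1; path = [1, 0, 1, 2, 1]

path = [1, 0, 1, 2, 1]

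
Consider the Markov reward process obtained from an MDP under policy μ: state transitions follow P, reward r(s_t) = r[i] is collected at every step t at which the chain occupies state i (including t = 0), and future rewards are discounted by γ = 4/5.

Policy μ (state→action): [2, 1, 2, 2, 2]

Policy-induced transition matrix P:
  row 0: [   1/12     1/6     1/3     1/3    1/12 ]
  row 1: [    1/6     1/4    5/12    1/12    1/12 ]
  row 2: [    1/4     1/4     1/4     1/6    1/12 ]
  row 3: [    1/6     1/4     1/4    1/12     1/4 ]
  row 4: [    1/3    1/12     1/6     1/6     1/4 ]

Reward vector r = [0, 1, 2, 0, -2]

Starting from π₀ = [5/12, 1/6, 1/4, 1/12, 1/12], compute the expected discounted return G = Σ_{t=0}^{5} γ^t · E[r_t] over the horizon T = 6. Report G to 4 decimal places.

t=0: π = [0.4167, 0.1667, 0.2500, 0.0833, 0.0833], E[r] = 0.5000, γ^t·E[r] = 0.500000, running G = 0.500000
t=1: π = [0.1667, 0.2014, 0.3056, 0.2153, 0.1111], E[r] = 0.5903, γ^t·E[r] = 0.472222, running G = 0.972222
t=2: π = [0.1968, 0.2176, 0.2882, 0.1597, 0.1377], E[r] = 0.5185, γ^t·E[r] = 0.331852, running G = 1.304074
t=3: π = [0.1972, 0.2106, 0.2912, 0.1680, 0.1329], E[r] = 0.5272, γ^t·E[r] = 0.269926, running G = 1.574000
t=4: π = [0.1966, 0.2114, 0.2905, 0.1680, 0.1335], E[r] = 0.5254, γ^t·E[r] = 0.215193, running G = 1.789193
t=5: π = [0.1967, 0.2114, 0.2905, 0.1678, 0.1336], E[r] = 0.5252, γ^t·E[r] = 0.172099, running G = 1.961292

G = 1.9613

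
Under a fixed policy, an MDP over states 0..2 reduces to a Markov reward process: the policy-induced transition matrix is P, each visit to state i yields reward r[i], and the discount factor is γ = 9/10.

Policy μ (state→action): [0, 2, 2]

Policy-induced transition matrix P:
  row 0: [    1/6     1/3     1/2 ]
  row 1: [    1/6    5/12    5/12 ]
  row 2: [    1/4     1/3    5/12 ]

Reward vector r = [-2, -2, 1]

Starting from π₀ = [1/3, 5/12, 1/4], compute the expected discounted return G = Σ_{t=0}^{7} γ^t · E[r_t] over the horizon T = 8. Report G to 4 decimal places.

t=0: π = [0.3333, 0.4167, 0.2500], E[r] = -1.2500, γ^t·E[r] = -1.250000, running G = -1.250000
t=1: π = [0.1875, 0.3681, 0.4444], E[r] = -0.6667, γ^t·E[r] = -0.600000, running G = -1.850000
t=2: π = [0.2037, 0.3640, 0.4323], E[r] = -0.7031, γ^t·E[r] = -0.569531, running G = -2.419531
t=3: π = [0.2027, 0.3637, 0.4336], E[r] = -0.6991, γ^t·E[r] = -0.509625, running G = -2.929156
t=4: π = [0.2028, 0.3636, 0.4336], E[r] = -0.6993, γ^t·E[r] = -0.458829, running G = -3.387985
t=5: π = [0.2028, 0.3636, 0.4336], E[r] = -0.6993, γ^t·E[r] = -0.412929, running G = -3.800914
t=6: π = [0.2028, 0.3636, 0.4336], E[r] = -0.6993, γ^t·E[r] = -0.371637, running G = -4.172551
t=7: π = [0.2028, 0.3636, 0.4336], E[r] = -0.6993, γ^t·E[r] = -0.334473, running G = -4.507025

G = -4.5070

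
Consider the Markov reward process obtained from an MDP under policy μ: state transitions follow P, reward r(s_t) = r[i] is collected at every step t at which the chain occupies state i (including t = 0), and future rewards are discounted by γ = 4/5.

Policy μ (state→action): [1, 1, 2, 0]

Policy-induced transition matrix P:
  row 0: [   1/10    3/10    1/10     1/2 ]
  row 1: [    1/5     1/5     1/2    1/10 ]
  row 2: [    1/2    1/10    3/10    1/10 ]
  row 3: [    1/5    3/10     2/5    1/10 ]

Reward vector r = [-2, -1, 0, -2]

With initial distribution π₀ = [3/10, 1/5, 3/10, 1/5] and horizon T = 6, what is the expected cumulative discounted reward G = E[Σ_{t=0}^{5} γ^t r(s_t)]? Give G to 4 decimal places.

G = -4.3351

t=0: π = [0.3000, 0.2000, 0.3000, 0.2000], E[r] = -1.2000, γ^t·E[r] = -1.200000, running G = -1.200000
t=1: π = [0.2600, 0.2200, 0.3000, 0.2200], E[r] = -1.1800, γ^t·E[r] = -0.944000, running G = -2.144000
t=2: π = [0.2640, 0.2180, 0.3140, 0.2040], E[r] = -1.1540, γ^t·E[r] = -0.738560, running G = -2.882560
t=3: π = [0.2678, 0.2154, 0.3112, 0.2056], E[r] = -1.1622, γ^t·E[r] = -0.595046, running G = -3.477606
t=4: π = [0.2666, 0.2162, 0.3101, 0.2071], E[r] = -1.1636, γ^t·E[r] = -0.476619, running G = -3.954225
t=5: π = [0.2664, 0.2164, 0.3106, 0.2066], E[r] = -1.1624, γ^t·E[r] = -0.380881, running G = -4.335107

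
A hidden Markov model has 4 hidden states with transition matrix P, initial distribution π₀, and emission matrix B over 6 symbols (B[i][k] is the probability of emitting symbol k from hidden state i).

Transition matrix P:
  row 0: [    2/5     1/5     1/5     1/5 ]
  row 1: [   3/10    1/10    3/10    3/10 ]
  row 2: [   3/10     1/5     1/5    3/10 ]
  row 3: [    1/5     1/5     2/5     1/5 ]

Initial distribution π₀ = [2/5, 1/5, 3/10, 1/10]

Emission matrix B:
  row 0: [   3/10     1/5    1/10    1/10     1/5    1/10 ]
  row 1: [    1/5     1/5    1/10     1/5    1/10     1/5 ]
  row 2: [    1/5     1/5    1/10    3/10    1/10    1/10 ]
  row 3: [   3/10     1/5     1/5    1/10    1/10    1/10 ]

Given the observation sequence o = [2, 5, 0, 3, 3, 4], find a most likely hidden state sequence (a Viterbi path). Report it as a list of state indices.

path = [0, 1, 3, 2, 2, 0]

t=0: δ = [4.000e-02, 2.000e-02, 3.000e-02, 2.000e-02]  (obs o_0=2)
t=1: δ = [1.600e-03, 1.600e-03, 8.000e-04, 9.000e-04]  ψ = [0, 0, 0, 2]  (obs o_1=5)
t=2: δ = [1.920e-04, 6.400e-05, 9.600e-05, 1.440e-04]  ψ = [0, 0, 1, 1]  (obs o_2=0)
t=3: δ = [7.680e-06, 7.680e-06, 1.728e-05, 3.840e-06]  ψ = [0, 0, 3, 0]  (obs o_3=3)
t=4: δ = [5.184e-07, 6.912e-07, 1.037e-06, 5.184e-07]  ψ = [2, 2, 2, 2]  (obs o_4=3)
t=5: δ = [6.221e-08, 2.074e-08, 2.074e-08, 3.110e-08]  ψ = [2, 2, 1, 2]  (obs o_5=4)
backtrack: best end state = 0; path = [0, 1, 3, 2, 2, 0]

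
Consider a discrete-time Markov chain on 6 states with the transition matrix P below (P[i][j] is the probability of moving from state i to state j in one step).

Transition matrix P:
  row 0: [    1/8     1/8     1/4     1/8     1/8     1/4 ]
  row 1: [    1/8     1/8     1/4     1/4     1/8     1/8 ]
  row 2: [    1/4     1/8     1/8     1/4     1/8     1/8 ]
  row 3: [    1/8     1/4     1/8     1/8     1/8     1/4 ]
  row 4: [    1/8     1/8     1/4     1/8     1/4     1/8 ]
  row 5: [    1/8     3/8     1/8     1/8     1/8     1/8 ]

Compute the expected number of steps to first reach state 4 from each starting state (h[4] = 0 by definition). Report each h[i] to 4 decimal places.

First-step conditioning: h[4] = 0; for i ≠ 4, h[i] = 1 + Σ_k P[i][k]·h[k].
  h[0] = 1 + 1/8·h[0] + 1/8·h[1] + 1/4·h[2] + 1/8·h[3] + 1/4·h[5]
  h[1] = 1 + 1/8·h[0] + 1/8·h[1] + 1/4·h[2] + 1/4·h[3] + 1/8·h[5]
  h[2] = 1 + 1/4·h[0] + 1/8·h[1] + 1/8·h[2] + 1/4·h[3] + 1/8·h[5]
  h[3] = 1 + 1/8·h[0] + 1/4·h[1] + 1/8·h[2] + 1/8·h[3] + 1/4·h[5]
  h[5] = 1 + 1/8·h[0] + 3/8·h[1] + 1/8·h[2] + 1/8·h[3] + 1/8·h[5]
Solving the 5×5 linear system over states ≠ 4 gives exactly h = [8, 8, 8, 8, 0, 8] (h[4] = 0 is the target).

h = [8.0000, 8.0000, 8.0000, 8.0000, 0.0000, 8.0000]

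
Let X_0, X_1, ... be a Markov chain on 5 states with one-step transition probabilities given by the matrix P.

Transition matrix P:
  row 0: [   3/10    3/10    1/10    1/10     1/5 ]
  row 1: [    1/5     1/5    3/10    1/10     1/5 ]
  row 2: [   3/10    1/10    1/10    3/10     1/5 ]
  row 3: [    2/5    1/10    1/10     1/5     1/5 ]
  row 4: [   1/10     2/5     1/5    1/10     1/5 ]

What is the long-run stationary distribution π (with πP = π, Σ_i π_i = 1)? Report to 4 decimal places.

π = [0.2515, 0.2337, 0.1667, 0.1482, 0.2000]

Balance equations π_j = Σ_i π_i·P[i][j]:
  π_0 = 3/10·π_0 + 1/5·π_1 + 3/10·π_2 + 2/5·π_3 + 1/10·π_4
  π_1 = 3/10·π_0 + 1/5·π_1 + 1/10·π_2 + 1/10·π_3 + 2/5·π_4
  π_2 = 1/10·π_0 + 3/10·π_1 + 1/10·π_2 + 1/10·π_3 + 1/5·π_4
  π_3 = 1/10·π_0 + 1/10·π_1 + 3/10·π_2 + 1/5·π_3 + 1/10·π_4
  normalize: π_0 + π_1 + π_2 + π_3 + π_4 = 1
Solving the linear system gives exactly π = [130/517, 604/2585, 431/2585, 383/2585, 1/5].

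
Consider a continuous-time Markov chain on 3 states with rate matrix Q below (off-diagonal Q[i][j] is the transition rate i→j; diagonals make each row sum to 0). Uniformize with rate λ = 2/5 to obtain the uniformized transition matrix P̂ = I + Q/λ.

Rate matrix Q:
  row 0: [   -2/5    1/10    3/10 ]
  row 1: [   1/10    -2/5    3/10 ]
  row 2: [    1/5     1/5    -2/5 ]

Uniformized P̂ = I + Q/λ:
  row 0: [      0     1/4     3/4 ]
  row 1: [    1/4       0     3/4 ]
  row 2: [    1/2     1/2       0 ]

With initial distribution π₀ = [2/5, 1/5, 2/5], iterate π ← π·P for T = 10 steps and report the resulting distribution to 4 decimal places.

t=0: π = [0.4000, 0.2000, 0.4000]
t=1: π = [0.2500, 0.3000, 0.4500]
t=2: π = [0.3000, 0.2875, 0.4125]
t=3: π = [0.2781, 0.2813, 0.4406]
t=4: π = [0.2906, 0.2898, 0.4195]
t=5: π = [0.2822, 0.2824, 0.4354]
t=6: π = [0.2883, 0.2882, 0.4235]
t=7: π = [0.2838, 0.2838, 0.4324]
t=8: π = [0.2871, 0.2871, 0.4257]
t=9: π = [0.2846, 0.2846, 0.4307]
t=10: π = [0.2865, 0.2865, 0.4270]

π = [0.2865, 0.2865, 0.4270]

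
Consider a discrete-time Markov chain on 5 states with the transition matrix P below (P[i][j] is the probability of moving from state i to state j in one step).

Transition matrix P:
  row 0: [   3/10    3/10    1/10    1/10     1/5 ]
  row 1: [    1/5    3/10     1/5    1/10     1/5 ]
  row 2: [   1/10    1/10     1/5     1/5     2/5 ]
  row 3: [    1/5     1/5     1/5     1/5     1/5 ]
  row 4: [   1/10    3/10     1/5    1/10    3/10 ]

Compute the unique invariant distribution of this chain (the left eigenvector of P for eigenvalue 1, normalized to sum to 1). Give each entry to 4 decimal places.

Balance equations π_j = Σ_i π_i·P[i][j]:
  π_0 = 3/10·π_0 + 1/5·π_1 + 1/10·π_2 + 1/5·π_3 + 1/10·π_4
  π_1 = 3/10·π_0 + 3/10·π_1 + 1/10·π_2 + 1/5·π_3 + 3/10·π_4
  π_2 = 1/10·π_0 + 1/5·π_1 + 1/5·π_2 + 1/5·π_3 + 1/5·π_4
  π_3 = 1/10·π_0 + 1/10·π_1 + 1/5·π_2 + 1/5·π_3 + 1/10·π_4
  normalize: π_0 + π_1 + π_2 + π_3 + π_4 = 1
Solving the linear system gives exactly π = [138/799, 200/799, 146/799, 105/799, 210/799].

π = [0.1727, 0.2503, 0.1827, 0.1314, 0.2628]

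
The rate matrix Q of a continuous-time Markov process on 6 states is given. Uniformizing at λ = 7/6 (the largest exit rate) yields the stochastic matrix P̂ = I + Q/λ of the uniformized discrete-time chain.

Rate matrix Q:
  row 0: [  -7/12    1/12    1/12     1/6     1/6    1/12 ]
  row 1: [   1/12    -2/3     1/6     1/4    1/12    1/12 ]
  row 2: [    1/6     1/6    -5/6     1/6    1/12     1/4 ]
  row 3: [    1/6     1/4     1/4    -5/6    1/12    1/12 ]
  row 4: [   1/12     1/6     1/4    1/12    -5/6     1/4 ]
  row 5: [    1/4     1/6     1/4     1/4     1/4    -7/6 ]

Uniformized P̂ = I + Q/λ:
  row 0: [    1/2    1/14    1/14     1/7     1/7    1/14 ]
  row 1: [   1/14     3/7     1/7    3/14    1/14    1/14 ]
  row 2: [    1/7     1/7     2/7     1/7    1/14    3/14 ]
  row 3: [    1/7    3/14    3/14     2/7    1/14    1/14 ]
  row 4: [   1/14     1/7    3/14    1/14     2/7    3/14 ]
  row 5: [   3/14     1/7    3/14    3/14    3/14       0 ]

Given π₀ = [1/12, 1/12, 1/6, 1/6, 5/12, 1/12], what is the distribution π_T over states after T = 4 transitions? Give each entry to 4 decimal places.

t=0: π = [0.0833, 0.0833, 0.1667, 0.1667, 0.4167, 0.0833]
t=1: π = [0.1429, 0.1726, 0.2083, 0.1488, 0.1786, 0.1488]
t=2: π = [0.1794, 0.1926, 0.1964, 0.1743, 0.1412, 0.1161]
t=3: π = [0.1914, 0.1975, 0.1889, 0.1797, 0.1311, 0.1114]
t=4: π = [0.1957, 0.1985, 0.1863, 0.1812, 0.1291, 0.1092]

π = [0.1957, 0.1985, 0.1863, 0.1812, 0.1291, 0.1092]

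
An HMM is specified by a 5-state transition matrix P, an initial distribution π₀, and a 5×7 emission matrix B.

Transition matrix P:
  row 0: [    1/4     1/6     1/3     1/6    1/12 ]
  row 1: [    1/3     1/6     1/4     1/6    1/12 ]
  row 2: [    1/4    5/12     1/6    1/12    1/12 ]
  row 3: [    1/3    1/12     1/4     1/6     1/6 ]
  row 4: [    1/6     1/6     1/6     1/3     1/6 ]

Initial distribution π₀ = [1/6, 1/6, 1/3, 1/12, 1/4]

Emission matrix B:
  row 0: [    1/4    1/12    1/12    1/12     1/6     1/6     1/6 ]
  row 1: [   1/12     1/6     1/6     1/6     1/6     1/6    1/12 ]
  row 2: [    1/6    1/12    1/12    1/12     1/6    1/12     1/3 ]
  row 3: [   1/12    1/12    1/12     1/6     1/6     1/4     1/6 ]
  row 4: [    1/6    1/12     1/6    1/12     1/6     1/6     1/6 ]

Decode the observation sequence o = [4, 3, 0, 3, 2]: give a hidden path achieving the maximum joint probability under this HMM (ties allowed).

path = [2, 1, 0, 2, 1]

t=0: δ = [2.778e-02, 2.778e-02, 5.556e-02, 1.389e-02, 4.167e-02]  (obs o_0=4)
t=1: δ = [1.157e-03, 3.858e-03, 7.716e-04, 2.315e-03, 5.787e-04]  ψ = [2, 2, 0, 4, 4]  (obs o_1=3)
t=2: δ = [3.215e-04, 5.358e-05, 1.608e-04, 5.358e-05, 6.430e-05]  ψ = [1, 1, 1, 1, 3]  (obs o_2=0)
t=3: δ = [6.698e-06, 1.116e-05, 8.931e-06, 8.931e-06, 2.233e-06]  ψ = [0, 2, 0, 0, 0]  (obs o_3=3)
t=4: δ = [3.101e-07, 6.202e-07, 2.326e-07, 1.550e-07, 2.481e-07]  ψ = [1, 2, 1, 1, 3]  (obs o_4=2)
backtrack: best end state = 1; path = [2, 1, 0, 2, 1]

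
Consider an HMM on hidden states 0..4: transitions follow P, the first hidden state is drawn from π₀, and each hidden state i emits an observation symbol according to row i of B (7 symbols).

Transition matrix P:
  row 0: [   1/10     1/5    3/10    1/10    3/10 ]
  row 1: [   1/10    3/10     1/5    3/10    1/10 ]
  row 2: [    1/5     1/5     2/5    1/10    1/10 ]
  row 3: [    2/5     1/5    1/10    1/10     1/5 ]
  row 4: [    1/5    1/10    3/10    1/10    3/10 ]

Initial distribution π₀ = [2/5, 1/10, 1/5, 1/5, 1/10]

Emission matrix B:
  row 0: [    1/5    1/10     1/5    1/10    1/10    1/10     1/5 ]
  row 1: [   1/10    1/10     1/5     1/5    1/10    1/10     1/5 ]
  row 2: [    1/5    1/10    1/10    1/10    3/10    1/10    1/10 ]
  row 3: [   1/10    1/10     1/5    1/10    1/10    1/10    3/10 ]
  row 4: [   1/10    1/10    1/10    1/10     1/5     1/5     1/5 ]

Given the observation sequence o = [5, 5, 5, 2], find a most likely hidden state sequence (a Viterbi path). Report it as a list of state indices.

path = [0, 4, 4, 0]

t=0: δ = [4.000e-02, 1.000e-02, 2.000e-02, 2.000e-02, 2.000e-02]  (obs o_0=5)
t=1: δ = [8.000e-04, 8.000e-04, 1.200e-03, 4.000e-04, 2.400e-03]  ψ = [3, 0, 0, 0, 0]  (obs o_1=5)
t=2: δ = [4.800e-05, 2.400e-05, 7.200e-05, 2.400e-05, 1.440e-04]  ψ = [4, 1, 4, 1, 4]  (obs o_2=5)
t=3: δ = [5.760e-06, 2.880e-06, 4.320e-06, 2.880e-06, 4.320e-06]  ψ = [4, 2, 4, 4, 4]  (obs o_3=2)
backtrack: best end state = 0; path = [0, 4, 4, 0]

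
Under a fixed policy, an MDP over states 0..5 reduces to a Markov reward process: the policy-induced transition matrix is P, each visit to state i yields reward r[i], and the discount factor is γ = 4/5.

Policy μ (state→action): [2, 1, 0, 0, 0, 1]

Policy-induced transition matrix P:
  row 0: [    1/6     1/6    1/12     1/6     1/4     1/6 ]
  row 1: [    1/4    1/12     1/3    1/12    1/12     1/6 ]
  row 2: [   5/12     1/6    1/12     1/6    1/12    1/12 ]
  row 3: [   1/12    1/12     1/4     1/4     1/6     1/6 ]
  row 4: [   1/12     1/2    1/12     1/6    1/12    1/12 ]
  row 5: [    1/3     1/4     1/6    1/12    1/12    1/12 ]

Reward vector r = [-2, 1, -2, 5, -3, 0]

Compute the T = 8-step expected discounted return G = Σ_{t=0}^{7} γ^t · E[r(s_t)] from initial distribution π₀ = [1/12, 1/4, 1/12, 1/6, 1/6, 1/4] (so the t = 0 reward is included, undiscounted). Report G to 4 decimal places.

t=0: π = [0.0833, 0.2500, 0.0833, 0.1667, 0.1667, 0.2500], E[r] = 0.2500, γ^t·E[r] = 0.250000, running G = 0.250000
t=1: π = [0.2222, 0.2083, 0.1944, 0.1389, 0.1111, 0.1250], E[r] = -0.2639, γ^t·E[r] = -0.211111, running G = 0.038889
t=2: π = [0.2326, 0.1852, 0.1690, 0.1505, 0.1319, 0.1308], E[r] = -0.2616, γ^t·E[r] = -0.167407, running G = -0.128519
t=3: π = [0.2226, 0.1936, 0.1656, 0.1529, 0.1346, 0.1307], E[r] = -0.2224, γ^t·E[r] = -0.113877, running G = -0.242395
t=4: π = [0.2220, 0.1936, 0.1681, 0.1524, 0.1332, 0.1308], E[r] = -0.2243, γ^t·E[r] = -0.091862, running G = -0.334257
t=5: π = [0.2228, 0.1931, 0.1680, 0.1523, 0.1330, 0.1307], E[r] = -0.2260, γ^t·E[r] = -0.074044, running G = -0.408300
t=6: π = [0.2228, 0.1931, 0.1679, 0.1524, 0.1332, 0.1307], E[r] = -0.2258, γ^t·E[r] = -0.059191, running G = -0.467491
t=7: π = [0.2227, 0.1932, 0.1679, 0.1524, 0.1332, 0.1307], E[r] = -0.2256, γ^t·E[r] = -0.047322, running G = -0.514813

G = -0.5148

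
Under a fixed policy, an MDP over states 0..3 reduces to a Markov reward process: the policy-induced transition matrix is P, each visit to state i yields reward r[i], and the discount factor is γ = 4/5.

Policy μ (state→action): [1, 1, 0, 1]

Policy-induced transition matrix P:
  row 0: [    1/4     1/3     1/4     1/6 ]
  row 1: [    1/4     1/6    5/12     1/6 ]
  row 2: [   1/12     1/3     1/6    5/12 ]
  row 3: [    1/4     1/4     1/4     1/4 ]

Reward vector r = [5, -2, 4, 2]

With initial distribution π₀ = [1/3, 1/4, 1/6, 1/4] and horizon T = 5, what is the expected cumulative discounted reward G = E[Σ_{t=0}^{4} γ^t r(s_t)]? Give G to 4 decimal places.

G = 7.2998

t=0: π = [0.3333, 0.2500, 0.1667, 0.2500], E[r] = 2.3333, γ^t·E[r] = 2.333333, running G = 2.333333
t=1: π = [0.2222, 0.2708, 0.2778, 0.2292], E[r] = 2.1389, γ^t·E[r] = 1.711111, running G = 4.044444
t=2: π = [0.2037, 0.2691, 0.2720, 0.2552], E[r] = 2.0787, γ^t·E[r] = 1.330370, running G = 5.374815
t=3: π = [0.2047, 0.2672, 0.2722, 0.2559], E[r] = 2.0895, γ^t·E[r] = 1.069827, running G = 6.444642
t=4: π = [0.2046, 0.2675, 0.2719, 0.2560], E[r] = 2.0877, γ^t·E[r] = 0.855137, running G = 7.299779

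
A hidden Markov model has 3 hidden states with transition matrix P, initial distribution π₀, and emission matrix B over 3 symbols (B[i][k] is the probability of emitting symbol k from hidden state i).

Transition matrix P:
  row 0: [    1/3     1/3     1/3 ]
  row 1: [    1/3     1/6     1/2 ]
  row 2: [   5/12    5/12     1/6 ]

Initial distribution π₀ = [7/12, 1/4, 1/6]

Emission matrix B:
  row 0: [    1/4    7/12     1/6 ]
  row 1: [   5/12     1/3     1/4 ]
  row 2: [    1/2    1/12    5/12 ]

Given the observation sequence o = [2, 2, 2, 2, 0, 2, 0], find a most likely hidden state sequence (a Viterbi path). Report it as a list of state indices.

path = [0, 2, 1, 2, 1, 2, 1]

t=0: δ = [9.722e-02, 6.250e-02, 6.944e-02]  (obs o_0=2)
t=1: δ = [5.401e-03, 8.102e-03, 1.350e-02]  ψ = [0, 0, 0]  (obs o_1=2)
t=2: δ = [9.377e-04, 1.407e-03, 1.688e-03]  ψ = [2, 2, 1]  (obs o_2=2)
t=3: δ = [1.172e-04, 1.758e-04, 2.930e-04]  ψ = [2, 2, 1]  (obs o_3=2)
t=4: δ = [3.052e-05, 5.087e-05, 4.396e-05]  ψ = [2, 2, 1]  (obs o_4=0)
t=5: δ = [3.052e-06, 4.579e-06, 1.060e-05]  ψ = [2, 2, 1]  (obs o_5=2)
t=6: δ = [1.104e-06, 1.840e-06, 1.145e-06]  ψ = [2, 2, 1]  (obs o_6=0)
backtrack: best end state = 1; path = [0, 2, 1, 2, 1, 2, 1]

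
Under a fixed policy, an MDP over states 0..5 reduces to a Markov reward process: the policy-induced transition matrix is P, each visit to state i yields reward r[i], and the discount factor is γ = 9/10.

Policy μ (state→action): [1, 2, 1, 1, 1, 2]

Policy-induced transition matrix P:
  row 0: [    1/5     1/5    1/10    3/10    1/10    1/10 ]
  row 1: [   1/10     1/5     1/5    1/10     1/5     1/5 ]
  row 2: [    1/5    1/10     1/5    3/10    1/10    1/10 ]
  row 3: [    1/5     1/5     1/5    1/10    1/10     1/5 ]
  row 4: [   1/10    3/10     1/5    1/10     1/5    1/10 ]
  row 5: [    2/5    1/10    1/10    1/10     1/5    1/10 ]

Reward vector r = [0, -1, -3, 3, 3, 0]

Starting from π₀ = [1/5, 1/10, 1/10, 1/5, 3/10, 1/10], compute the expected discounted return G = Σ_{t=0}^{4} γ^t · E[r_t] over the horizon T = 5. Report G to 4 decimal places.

G = 1.8788

t=0: π = [0.2000, 0.1000, 0.1000, 0.2000, 0.3000, 0.1000], E[r] = 1.1000, γ^t·E[r] = 1.100000, running G = 1.100000
t=1: π = [0.1800, 0.2100, 0.1700, 0.1600, 0.1500, 0.1300], E[r] = 0.2100, γ^t·E[r] = 0.189000, running G = 1.289000
t=2: π = [0.1900, 0.1850, 0.1690, 0.1700, 0.1490, 0.1370], E[r] = 0.2650, γ^t·E[r] = 0.214650, running G = 1.503650
t=3: π = [0.1940, 0.1843, 0.1673, 0.1718, 0.1471, 0.1355], E[r] = 0.2705, γ^t·E[r] = 0.197195, running G = 1.700845
t=4: π = [0.1940, 0.1844, 0.1671, 0.1723, 0.1467, 0.1356], E[r] = 0.2713, γ^t·E[r] = 0.177980, running G = 1.878825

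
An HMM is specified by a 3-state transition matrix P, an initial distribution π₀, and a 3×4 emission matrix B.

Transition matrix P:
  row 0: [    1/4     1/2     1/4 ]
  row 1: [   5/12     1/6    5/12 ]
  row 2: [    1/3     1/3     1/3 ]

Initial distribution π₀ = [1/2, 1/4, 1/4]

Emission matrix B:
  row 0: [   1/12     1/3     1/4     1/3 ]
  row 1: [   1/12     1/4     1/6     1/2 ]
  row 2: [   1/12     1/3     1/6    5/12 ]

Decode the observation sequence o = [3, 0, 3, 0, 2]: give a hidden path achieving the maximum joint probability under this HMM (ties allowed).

t=0: δ = [1.667e-01, 1.250e-01, 1.042e-01]  (obs o_0=3)
t=1: δ = [4.340e-03, 6.944e-03, 4.340e-03]  ψ = [1, 0, 1]  (obs o_1=0)
t=2: δ = [9.645e-04, 1.085e-03, 1.206e-03]  ψ = [1, 0, 1]  (obs o_2=3)
t=3: δ = [3.768e-05, 4.019e-05, 3.768e-05]  ψ = [1, 0, 1]  (obs o_3=0)
t=4: δ = [4.186e-06, 3.140e-06, 2.791e-06]  ψ = [1, 0, 1]  (obs o_4=2)
backtrack: best end state = 0; path = [0, 1, 0, 1, 0]

path = [0, 1, 0, 1, 0]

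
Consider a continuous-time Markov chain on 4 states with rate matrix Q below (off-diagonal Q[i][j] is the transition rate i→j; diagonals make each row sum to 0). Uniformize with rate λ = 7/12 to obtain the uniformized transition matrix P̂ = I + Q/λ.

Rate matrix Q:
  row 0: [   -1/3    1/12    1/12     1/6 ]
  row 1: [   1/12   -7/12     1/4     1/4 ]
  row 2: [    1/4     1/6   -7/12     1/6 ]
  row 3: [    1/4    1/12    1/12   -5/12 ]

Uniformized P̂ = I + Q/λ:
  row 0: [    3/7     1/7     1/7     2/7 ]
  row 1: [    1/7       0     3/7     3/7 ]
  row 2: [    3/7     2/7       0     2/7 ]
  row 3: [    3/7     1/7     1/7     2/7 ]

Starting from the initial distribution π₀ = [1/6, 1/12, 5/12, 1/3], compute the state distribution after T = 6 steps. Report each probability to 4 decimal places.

t=0: π = [0.1667, 0.0833, 0.4167, 0.3333]
t=1: π = [0.4048, 0.1905, 0.1071, 0.2976]
t=2: π = [0.3741, 0.1310, 0.1820, 0.3129]
t=3: π = [0.3912, 0.1501, 0.1543, 0.3044]
t=4: π = [0.3857, 0.1434, 0.1637, 0.3072]
t=5: π = [0.3876, 0.1458, 0.1605, 0.3062]
t=6: π = [0.3869, 0.1450, 0.1616, 0.3065]

π = [0.3869, 0.1450, 0.1616, 0.3065]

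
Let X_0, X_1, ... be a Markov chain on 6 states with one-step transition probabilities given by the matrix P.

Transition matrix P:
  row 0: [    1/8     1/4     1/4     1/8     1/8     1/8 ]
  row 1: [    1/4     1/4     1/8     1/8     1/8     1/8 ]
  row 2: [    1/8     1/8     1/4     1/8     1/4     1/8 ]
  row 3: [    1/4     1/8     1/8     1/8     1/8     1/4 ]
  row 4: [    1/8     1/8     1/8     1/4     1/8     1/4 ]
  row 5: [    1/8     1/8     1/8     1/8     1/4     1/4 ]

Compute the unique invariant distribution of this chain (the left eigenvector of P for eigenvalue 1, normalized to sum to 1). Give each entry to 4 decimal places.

π = [0.1641, 0.1663, 0.1663, 0.1462, 0.1693, 0.1879]

Balance equations π_j = Σ_i π_i·P[i][j]:
  π_0 = 1/8·π_0 + 1/4·π_1 + 1/8·π_2 + 1/4·π_3 + 1/8·π_4 + 1/8·π_5
  π_1 = 1/4·π_0 + 1/4·π_1 + 1/8·π_2 + 1/8·π_3 + 1/8·π_4 + 1/8·π_5
  π_2 = 1/4·π_0 + 1/8·π_1 + 1/4·π_2 + 1/8·π_3 + 1/8·π_4 + 1/8·π_5
  π_3 = 1/8·π_0 + 1/8·π_1 + 1/8·π_2 + 1/8·π_3 + 1/4·π_4 + 1/8·π_5
  π_4 = 1/8·π_0 + 1/8·π_1 + 1/4·π_2 + 1/8·π_3 + 1/8·π_4 + 1/4·π_5
  normalize: π_0 + π_1 + π_2 + π_3 + π_4 + π_5 = 1
Solving the linear system gives exactly π = [220/1341, 223/1341, 223/1341, 196/1341, 227/1341, 28/149].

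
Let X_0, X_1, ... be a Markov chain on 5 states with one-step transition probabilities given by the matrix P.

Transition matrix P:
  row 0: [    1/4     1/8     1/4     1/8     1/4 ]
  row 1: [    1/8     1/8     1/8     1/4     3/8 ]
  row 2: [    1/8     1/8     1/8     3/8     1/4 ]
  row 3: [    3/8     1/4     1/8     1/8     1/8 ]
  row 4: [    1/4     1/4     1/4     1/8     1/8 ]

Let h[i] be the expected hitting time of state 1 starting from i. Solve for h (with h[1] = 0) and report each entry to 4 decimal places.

First-step conditioning: h[1] = 0; for i ≠ 1, h[i] = 1 + Σ_k P[i][k]·h[k].
  h[0] = 1 + 1/4·h[0] + 1/4·h[2] + 1/8·h[3] + 1/4·h[4]
  h[2] = 1 + 1/8·h[0] + 1/8·h[2] + 3/8·h[3] + 1/4·h[4]
  h[3] = 1 + 3/8·h[0] + 1/8·h[2] + 1/8·h[3] + 1/8·h[4]
  h[4] = 1 + 1/4·h[0] + 1/4·h[2] + 1/8·h[3] + 1/8·h[4]
Solving the 4×4 linear system over states ≠ 1 gives exactly h = [296/51, 0, 2600/459, 88/17, 2368/459] (h[1] = 0 is the target).

h = [5.8039, 0.0000, 5.6645, 5.1765, 5.1590]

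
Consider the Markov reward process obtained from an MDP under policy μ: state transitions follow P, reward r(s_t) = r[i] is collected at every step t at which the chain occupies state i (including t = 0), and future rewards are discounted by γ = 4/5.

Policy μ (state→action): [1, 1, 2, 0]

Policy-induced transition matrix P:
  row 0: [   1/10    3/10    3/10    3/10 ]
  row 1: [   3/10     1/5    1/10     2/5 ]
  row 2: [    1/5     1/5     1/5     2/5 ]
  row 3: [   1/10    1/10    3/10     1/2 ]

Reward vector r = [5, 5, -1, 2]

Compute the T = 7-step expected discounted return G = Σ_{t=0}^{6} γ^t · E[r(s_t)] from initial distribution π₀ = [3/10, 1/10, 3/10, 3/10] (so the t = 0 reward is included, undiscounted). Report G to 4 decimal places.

t=0: π = [0.3000, 0.1000, 0.3000, 0.3000], E[r] = 2.3000, γ^t·E[r] = 2.300000, running G = 2.300000
t=1: π = [0.1500, 0.2000, 0.2500, 0.4000], E[r] = 2.3000, γ^t·E[r] = 1.840000, running G = 4.140000
t=2: π = [0.1650, 0.1750, 0.2350, 0.4250], E[r] = 2.3150, γ^t·E[r] = 1.481600, running G = 5.621600
t=3: π = [0.1585, 0.1740, 0.2415, 0.4260], E[r] = 2.2730, γ^t·E[r] = 1.163776, running G = 6.785376
t=4: π = [0.1590, 0.1733, 0.2411, 0.4268], E[r] = 2.2735, γ^t·E[r] = 0.931205, running G = 7.716581
t=5: π = [0.1588, 0.1732, 0.2412, 0.4268], E[r] = 2.2722, γ^t·E[r] = 0.744551, running G = 8.461132
t=6: π = [0.1588, 0.1732, 0.2412, 0.4268], E[r] = 2.2722, γ^t·E[r] = 0.595645, running G = 9.056777

G = 9.0568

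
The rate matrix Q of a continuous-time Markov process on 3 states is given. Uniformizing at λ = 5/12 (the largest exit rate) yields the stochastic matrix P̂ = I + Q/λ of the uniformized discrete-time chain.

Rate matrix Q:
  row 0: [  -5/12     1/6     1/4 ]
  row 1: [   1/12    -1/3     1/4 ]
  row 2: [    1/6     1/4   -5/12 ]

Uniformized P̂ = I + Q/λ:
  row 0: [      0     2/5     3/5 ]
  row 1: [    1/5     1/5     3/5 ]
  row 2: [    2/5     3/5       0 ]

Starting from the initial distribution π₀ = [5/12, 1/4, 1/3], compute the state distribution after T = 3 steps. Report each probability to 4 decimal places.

t=0: π = [0.4167, 0.2500, 0.3333]
t=1: π = [0.1833, 0.4167, 0.4000]
t=2: π = [0.2433, 0.3967, 0.3600]
t=3: π = [0.2233, 0.3927, 0.3840]

π = [0.2233, 0.3927, 0.3840]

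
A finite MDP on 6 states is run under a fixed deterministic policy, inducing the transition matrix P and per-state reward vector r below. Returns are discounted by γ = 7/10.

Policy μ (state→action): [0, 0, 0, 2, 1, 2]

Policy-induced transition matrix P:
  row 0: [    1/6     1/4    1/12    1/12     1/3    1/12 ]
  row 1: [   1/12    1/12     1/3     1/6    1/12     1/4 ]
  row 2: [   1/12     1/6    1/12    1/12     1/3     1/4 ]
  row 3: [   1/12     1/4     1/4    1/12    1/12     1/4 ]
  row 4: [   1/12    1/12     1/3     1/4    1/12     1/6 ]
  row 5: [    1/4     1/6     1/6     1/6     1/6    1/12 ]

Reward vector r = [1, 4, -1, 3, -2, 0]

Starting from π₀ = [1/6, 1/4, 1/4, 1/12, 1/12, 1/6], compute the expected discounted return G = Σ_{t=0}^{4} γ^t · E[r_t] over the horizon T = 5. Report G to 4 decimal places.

t=0: π = [0.1667, 0.2500, 0.2500, 0.0833, 0.0833, 0.1667], E[r] = 1.0000, γ^t·E[r] = 1.000000, running G = 1.000000
t=1: π = [0.1250, 0.1597, 0.1944, 0.1319, 0.2014, 0.1875], E[r] = 0.5625, γ^t·E[r] = 0.393750, running G = 1.393750
t=2: π = [0.1250, 0.1580, 0.2112, 0.1458, 0.1788, 0.1811], E[r] = 0.6256, γ^t·E[r] = 0.306534, running G = 1.700284
t=3: π = [0.1239, 0.1612, 0.2069, 0.1414, 0.1825, 0.1841], E[r] = 0.6209, γ^t·E[r] = 0.212969, running G = 1.913253
t=4: π = [0.1243, 0.1601, 0.2082, 0.1425, 0.1814, 0.1835], E[r] = 0.6215, γ^t·E[r] = 0.149227, running G = 2.062479

G = 2.0625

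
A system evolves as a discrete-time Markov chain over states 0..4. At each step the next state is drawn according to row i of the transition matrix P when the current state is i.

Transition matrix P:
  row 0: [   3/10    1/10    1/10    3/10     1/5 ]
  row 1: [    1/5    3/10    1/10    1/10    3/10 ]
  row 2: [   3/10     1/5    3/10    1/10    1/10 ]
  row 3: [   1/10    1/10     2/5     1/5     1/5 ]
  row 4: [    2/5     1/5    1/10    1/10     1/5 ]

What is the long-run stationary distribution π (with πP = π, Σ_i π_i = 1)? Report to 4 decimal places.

Balance equations π_j = Σ_i π_i·P[i][j]:
  π_0 = 3/10·π_0 + 1/5·π_1 + 3/10·π_2 + 1/10·π_3 + 2/5·π_4
  π_1 = 1/10·π_0 + 3/10·π_1 + 1/5·π_2 + 1/10·π_3 + 1/5·π_4
  π_2 = 1/10·π_0 + 1/10·π_1 + 3/10·π_2 + 2/5·π_3 + 1/10·π_4
  π_3 = 3/10·π_0 + 1/10·π_1 + 1/10·π_2 + 1/5·π_3 + 1/10·π_4
  normalize: π_0 + π_1 + π_2 + π_3 + π_4 = 1
Solving the linear system gives exactly π = [998/3719, 645/3719, 703/3719, 635/3719, 738/3719].

π = [0.2684, 0.1734, 0.1890, 0.1707, 0.1984]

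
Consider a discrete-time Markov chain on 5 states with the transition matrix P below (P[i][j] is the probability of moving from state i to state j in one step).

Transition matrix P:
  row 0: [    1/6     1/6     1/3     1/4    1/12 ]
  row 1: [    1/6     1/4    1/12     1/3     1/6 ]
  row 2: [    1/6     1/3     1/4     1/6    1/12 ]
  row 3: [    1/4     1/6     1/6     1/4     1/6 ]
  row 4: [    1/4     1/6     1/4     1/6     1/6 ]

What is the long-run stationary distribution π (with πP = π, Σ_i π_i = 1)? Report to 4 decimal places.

π = [0.1977, 0.2200, 0.2098, 0.2398, 0.1327]

Balance equations π_j = Σ_i π_i·P[i][j]:
  π_0 = 1/6·π_0 + 1/6·π_1 + 1/6·π_2 + 1/4·π_3 + 1/4·π_4
  π_1 = 1/6·π_0 + 1/4·π_1 + 1/3·π_2 + 1/6·π_3 + 1/6·π_4
  π_2 = 1/3·π_0 + 1/12·π_1 + 1/4·π_2 + 1/6·π_3 + 1/4·π_4
  π_3 = 1/4·π_0 + 1/3·π_1 + 1/6·π_2 + 1/4·π_3 + 1/6·π_4
  normalize: π_0 + π_1 + π_2 + π_3 + π_4 = 1
Solving the linear system gives exactly π = [3881/19630, 2159/9815, 4119/19630, 4707/19630, 521/3926].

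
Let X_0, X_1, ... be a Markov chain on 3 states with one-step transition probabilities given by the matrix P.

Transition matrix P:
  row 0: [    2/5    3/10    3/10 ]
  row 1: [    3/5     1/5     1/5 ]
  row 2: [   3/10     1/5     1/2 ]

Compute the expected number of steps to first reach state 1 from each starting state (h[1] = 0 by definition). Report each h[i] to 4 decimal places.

h = [3.8095, 0.0000, 4.2857]

First-step conditioning: h[1] = 0; for i ≠ 1, h[i] = 1 + Σ_k P[i][k]·h[k].
  h[0] = 1 + 2/5·h[0] + 3/10·h[2]
  h[2] = 1 + 3/10·h[0] + 1/2·h[2]
Solving the 2×2 linear system over states ≠ 1 gives exactly h = [80/21, 0, 30/7] (h[1] = 0 is the target).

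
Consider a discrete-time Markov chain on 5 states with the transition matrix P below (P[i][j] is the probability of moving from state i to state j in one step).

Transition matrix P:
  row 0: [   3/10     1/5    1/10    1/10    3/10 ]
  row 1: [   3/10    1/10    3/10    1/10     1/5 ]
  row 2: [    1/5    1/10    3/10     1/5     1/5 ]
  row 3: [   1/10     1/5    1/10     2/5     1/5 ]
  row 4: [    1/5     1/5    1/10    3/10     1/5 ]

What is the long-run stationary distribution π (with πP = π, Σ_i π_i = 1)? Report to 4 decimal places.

π = [0.2152, 0.1667, 0.1667, 0.2300, 0.2215]

Balance equations π_j = Σ_i π_i·P[i][j]:
  π_0 = 3/10·π_0 + 3/10·π_1 + 1/5·π_2 + 1/10·π_3 + 1/5·π_4
  π_1 = 1/5·π_0 + 1/10·π_1 + 1/10·π_2 + 1/5·π_3 + 1/5·π_4
  π_2 = 1/10·π_0 + 3/10·π_1 + 3/10·π_2 + 1/10·π_3 + 1/10·π_4
  π_3 = 1/10·π_0 + 1/10·π_1 + 1/5·π_2 + 2/5·π_3 + 3/10·π_4
  normalize: π_0 + π_1 + π_2 + π_3 + π_4 = 1
Solving the linear system gives exactly π = [17/79, 1/6, 1/6, 109/474, 35/158].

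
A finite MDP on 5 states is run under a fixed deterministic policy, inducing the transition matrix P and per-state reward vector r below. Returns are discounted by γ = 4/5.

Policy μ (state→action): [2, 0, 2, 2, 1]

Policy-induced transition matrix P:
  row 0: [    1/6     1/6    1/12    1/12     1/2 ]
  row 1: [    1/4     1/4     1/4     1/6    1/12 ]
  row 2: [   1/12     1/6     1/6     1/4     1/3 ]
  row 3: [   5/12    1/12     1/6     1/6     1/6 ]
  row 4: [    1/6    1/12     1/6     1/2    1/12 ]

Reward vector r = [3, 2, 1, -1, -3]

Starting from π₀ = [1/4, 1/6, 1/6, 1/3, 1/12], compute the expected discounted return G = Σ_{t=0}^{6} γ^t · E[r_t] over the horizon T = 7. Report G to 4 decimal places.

G = 1.1788

t=0: π = [0.2500, 0.1667, 0.1667, 0.3333, 0.0833], E[r] = 0.6667, γ^t·E[r] = 0.666667, running G = 0.666667
t=1: π = [0.2500, 0.1458, 0.1597, 0.1875, 0.2569], E[r] = 0.2431, γ^t·E[r] = 0.194444, running G = 0.861111
t=2: π = [0.2124, 0.1418, 0.1580, 0.2448, 0.2431], E[r] = 0.1047, γ^t·E[r] = 0.067037, running G = 0.928148
t=3: π = [0.2265, 0.1378, 0.1608, 0.2432, 0.2317], E[r] = 0.1777, γ^t·E[r] = 0.090963, running G = 1.019111
t=4: π = [0.2255, 0.1386, 0.1593, 0.2384, 0.2382], E[r] = 0.1601, γ^t·E[r] = 0.065582, running G = 1.084693
t=5: π = [0.2245, 0.1385, 0.1594, 0.2405, 0.2370], E[r] = 0.1585, γ^t·E[r] = 0.051949, running G = 1.136642
t=6: π = [0.2251, 0.1384, 0.1595, 0.2402, 0.2368], E[r] = 0.1609, γ^t·E[r] = 0.042171, running G = 1.178814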